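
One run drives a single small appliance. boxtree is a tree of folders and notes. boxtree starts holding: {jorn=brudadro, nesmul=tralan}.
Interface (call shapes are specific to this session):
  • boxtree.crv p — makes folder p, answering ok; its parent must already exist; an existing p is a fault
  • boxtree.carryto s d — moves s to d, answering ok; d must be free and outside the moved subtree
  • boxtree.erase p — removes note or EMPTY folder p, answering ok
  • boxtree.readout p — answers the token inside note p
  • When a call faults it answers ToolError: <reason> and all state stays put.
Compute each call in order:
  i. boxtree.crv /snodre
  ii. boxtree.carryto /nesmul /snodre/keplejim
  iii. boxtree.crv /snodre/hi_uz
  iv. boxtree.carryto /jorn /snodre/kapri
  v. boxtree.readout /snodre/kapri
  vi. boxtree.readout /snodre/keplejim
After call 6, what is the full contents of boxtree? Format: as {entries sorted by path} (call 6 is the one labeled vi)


% boxtree.crv p→/snodre
= ok
% boxtree.carryto s→/nesmul d→/snodre/keplejim
= ok
% boxtree.crv p→/snodre/hi_uz
= ok
% boxtree.carryto s→/jorn d→/snodre/kapri
= ok
% boxtree.readout p→/snodre/kapri
= brudadro
% boxtree.readout p→/snodre/keplejim
= tralan

Answer: {snodre/, snodre/hi_uz/, snodre/kapri=brudadro, snodre/keplejim=tralan}


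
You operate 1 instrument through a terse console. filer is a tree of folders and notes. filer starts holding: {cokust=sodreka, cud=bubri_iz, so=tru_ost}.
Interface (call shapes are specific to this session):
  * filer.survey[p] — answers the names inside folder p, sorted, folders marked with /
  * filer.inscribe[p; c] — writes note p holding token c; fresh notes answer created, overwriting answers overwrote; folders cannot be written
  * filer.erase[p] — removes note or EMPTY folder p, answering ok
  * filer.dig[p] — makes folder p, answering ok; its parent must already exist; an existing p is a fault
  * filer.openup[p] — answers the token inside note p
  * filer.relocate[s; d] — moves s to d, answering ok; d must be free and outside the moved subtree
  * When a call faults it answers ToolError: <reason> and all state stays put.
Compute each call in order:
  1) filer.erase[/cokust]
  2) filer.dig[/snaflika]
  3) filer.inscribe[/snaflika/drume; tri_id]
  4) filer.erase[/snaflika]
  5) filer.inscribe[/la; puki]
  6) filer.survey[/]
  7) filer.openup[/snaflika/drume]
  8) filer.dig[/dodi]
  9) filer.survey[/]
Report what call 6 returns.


→ filer.erase(p→/cokust)
← ok
→ filer.dig(p→/snaflika)
← ok
→ filer.inscribe(p→/snaflika/drume, c→tri_id)
← created
→ filer.erase(p→/snaflika)
← ToolError: not empty
→ filer.inscribe(p→/la, c→puki)
← created
→ filer.survey(p→/)
← [cud, la, snaflika/, so]
→ filer.openup(p→/snaflika/drume)
← tri_id
→ filer.dig(p→/dodi)
← ok
→ filer.survey(p→/)
← [cud, dodi/, la, snaflika/, so]

Answer: [cud, la, snaflika/, so]


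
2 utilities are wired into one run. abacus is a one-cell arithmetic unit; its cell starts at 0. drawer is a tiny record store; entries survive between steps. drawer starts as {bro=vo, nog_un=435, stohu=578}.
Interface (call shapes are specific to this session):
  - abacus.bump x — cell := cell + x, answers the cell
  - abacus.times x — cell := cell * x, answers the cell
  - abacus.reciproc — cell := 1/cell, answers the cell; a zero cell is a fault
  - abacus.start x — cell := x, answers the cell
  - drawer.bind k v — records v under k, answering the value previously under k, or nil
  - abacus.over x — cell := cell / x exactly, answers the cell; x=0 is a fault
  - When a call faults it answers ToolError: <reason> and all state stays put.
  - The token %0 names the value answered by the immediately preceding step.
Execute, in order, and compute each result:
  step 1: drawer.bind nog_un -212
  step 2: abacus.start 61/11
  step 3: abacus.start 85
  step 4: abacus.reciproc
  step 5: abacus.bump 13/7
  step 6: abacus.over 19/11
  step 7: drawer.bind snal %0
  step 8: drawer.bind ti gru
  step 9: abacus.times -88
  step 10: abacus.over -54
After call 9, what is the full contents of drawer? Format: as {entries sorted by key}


Answer: {bro=vo, nog_un=-212, snal=12232/11305, stohu=578, ti=gru}

Derivation:
Act: drawer.bind[k=nog_un; v=-212]
Obs: 435
Act: abacus.start[x=61/11]
Obs: 61/11
Act: abacus.start[x=85]
Obs: 85
Act: abacus.reciproc[]
Obs: 1/85
Act: abacus.bump[x=13/7]
Obs: 1112/595
Act: abacus.over[x=19/11]
Obs: 12232/11305
Act: drawer.bind[k=snal; v=%0]
Obs: nil
Act: drawer.bind[k=ti; v=gru]
Obs: nil
Act: abacus.times[x=-88]
Obs: -1076416/11305
Act: abacus.over[x=-54]
Obs: 538208/305235


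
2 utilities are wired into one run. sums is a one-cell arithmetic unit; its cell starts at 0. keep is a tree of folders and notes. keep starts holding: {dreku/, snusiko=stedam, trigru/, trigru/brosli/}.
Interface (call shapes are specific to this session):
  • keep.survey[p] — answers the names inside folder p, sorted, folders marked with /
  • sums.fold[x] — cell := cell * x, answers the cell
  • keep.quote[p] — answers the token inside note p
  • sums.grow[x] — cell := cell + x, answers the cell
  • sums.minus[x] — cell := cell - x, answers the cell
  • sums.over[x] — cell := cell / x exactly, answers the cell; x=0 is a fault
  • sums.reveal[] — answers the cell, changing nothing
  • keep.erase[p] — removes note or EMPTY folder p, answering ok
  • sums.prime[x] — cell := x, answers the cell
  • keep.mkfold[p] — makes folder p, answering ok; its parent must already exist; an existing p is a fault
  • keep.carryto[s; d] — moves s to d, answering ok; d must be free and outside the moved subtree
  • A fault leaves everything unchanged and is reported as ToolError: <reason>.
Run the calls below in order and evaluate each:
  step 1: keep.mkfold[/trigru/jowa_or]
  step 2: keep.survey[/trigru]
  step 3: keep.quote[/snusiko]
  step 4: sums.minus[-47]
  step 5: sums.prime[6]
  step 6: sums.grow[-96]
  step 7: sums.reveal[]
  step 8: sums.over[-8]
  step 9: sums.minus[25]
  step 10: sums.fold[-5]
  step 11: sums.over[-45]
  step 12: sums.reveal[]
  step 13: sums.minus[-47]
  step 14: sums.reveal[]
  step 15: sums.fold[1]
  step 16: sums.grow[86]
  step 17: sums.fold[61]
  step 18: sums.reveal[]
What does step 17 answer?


Answer: 288713/36

Derivation:
·→ keep.mkfold(p: /trigru/jowa_or)
·← ok
·→ keep.survey(p: /trigru)
·← [brosli/, jowa_or/]
·→ keep.quote(p: /snusiko)
·← stedam
·→ sums.minus(x: -47)
·← 47
·→ sums.prime(x: 6)
·← 6
·→ sums.grow(x: -96)
·← -90
·→ sums.reveal()
·← -90
·→ sums.over(x: -8)
·← 45/4
·→ sums.minus(x: 25)
·← -55/4
·→ sums.fold(x: -5)
·← 275/4
·→ sums.over(x: -45)
·← -55/36
·→ sums.reveal()
·← -55/36
·→ sums.minus(x: -47)
·← 1637/36
·→ sums.reveal()
·← 1637/36
·→ sums.fold(x: 1)
·← 1637/36
·→ sums.grow(x: 86)
·← 4733/36
·→ sums.fold(x: 61)
·← 288713/36
·→ sums.reveal()
·← 288713/36


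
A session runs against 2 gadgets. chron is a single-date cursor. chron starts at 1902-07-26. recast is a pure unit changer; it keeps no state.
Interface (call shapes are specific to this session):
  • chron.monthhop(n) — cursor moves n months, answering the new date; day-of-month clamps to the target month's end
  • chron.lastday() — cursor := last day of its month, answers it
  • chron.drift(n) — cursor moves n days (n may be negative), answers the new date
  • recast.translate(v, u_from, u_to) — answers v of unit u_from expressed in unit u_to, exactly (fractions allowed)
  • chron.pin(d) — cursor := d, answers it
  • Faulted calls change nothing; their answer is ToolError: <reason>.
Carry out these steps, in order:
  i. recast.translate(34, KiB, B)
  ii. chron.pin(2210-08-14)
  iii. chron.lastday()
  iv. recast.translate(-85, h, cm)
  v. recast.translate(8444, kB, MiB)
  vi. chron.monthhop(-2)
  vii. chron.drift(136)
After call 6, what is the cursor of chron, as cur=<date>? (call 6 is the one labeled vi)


~$ recast.translate v=34 u_from=KiB u_to=B
= 34816
~$ chron.pin d=2210-08-14
= 2210-08-14
~$ chron.lastday
= 2210-08-31
~$ recast.translate v=-85 u_from=h u_to=cm
= ToolError: incompatible units
~$ recast.translate v=8444 u_from=kB u_to=MiB
= 263875/32768
~$ chron.monthhop n=-2
= 2210-06-30
~$ chron.drift n=136
= 2210-11-13

Answer: cur=2210-06-30


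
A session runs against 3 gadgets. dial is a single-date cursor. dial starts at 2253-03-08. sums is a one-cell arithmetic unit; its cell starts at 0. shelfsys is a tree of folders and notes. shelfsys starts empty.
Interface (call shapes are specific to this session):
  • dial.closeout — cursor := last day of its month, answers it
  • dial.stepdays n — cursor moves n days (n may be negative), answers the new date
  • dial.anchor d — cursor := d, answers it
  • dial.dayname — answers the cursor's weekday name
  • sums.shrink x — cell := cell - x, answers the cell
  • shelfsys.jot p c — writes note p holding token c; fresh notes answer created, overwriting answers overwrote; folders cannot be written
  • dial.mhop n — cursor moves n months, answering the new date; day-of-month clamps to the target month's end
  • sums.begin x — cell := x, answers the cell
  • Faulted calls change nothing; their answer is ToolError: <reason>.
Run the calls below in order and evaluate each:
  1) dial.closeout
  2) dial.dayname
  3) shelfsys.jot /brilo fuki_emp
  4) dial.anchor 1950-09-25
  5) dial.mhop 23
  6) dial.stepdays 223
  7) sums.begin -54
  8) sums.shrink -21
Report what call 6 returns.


Answer: 1953-04-05

Derivation:
~$ dial.closeout
[out] 2253-03-31
~$ dial.dayname
[out] Thursday
~$ shelfsys.jot p='/brilo' c='fuki_emp'
[out] created
~$ dial.anchor d='1950-09-25'
[out] 1950-09-25
~$ dial.mhop n='23'
[out] 1952-08-25
~$ dial.stepdays n='223'
[out] 1953-04-05
~$ sums.begin x='-54'
[out] -54
~$ sums.shrink x='-21'
[out] -33


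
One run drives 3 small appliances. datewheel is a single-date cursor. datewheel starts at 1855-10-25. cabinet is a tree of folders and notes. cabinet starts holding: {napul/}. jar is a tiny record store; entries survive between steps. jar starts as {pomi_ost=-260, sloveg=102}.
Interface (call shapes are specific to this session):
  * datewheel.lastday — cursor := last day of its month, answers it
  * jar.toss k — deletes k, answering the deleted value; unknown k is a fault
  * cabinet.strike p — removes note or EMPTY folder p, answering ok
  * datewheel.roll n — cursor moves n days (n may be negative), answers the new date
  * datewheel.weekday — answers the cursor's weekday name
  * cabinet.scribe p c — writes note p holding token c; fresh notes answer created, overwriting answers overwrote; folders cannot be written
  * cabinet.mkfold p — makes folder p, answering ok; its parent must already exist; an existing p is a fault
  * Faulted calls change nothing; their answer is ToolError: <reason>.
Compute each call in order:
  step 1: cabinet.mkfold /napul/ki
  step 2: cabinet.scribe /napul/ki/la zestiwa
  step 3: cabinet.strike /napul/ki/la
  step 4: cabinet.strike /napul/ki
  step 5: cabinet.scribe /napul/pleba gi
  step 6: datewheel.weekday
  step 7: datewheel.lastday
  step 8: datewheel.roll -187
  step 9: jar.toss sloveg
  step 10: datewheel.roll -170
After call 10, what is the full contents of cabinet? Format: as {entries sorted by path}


I call cabinet.mkfold using p→/napul/ki, which returns ok.
Invoking cabinet.scribe using p→/napul/ki/la, c→zestiwa: created.
I try cabinet.strike using p→/napul/ki/la: ok.
Invoking cabinet.strike using p→/napul/ki, → ok.
Then cabinet.scribe using p→/napul/pleba, c→gi, → created.
I use datewheel.weekday: Thursday.
I use datewheel.lastday(), and get 1855-10-31.
Now I run datewheel.roll using n→-187, giving 1855-04-27.
Using jar.toss using k→sloveg, giving 102.
I try datewheel.roll using n→-170, and observe 1854-11-08.

Answer: {napul/, napul/pleba=gi}


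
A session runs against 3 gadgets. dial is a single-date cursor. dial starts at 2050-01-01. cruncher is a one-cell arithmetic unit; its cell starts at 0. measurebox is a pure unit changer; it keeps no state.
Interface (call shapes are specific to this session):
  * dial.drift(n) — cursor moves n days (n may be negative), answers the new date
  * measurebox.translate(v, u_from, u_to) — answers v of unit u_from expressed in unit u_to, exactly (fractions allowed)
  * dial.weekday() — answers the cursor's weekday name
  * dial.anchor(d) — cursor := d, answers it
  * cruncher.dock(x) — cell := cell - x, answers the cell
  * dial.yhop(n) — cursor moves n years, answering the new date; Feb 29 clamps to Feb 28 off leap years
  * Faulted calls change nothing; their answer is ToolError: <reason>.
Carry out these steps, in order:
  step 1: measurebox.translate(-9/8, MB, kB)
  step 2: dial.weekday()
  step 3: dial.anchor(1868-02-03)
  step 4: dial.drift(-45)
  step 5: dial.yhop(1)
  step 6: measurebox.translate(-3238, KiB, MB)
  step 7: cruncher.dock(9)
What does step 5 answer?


Answer: 1868-12-20

Derivation:
I try measurebox.translate on v=-9/8, u_from=MB, u_to=kB, and observe -1125.
Using dial.weekday(), and observe Saturday.
Now I run dial.anchor on d=1868-02-03, and observe 1868-02-03.
I run dial.drift on n=-45, giving 1867-12-20.
I invoke dial.yhop on n=1: 1868-12-20.
Using measurebox.translate on v=-3238, u_from=KiB, u_to=MB, and observe -51808/15625.
I use cruncher.dock on x=9, — result: -9.


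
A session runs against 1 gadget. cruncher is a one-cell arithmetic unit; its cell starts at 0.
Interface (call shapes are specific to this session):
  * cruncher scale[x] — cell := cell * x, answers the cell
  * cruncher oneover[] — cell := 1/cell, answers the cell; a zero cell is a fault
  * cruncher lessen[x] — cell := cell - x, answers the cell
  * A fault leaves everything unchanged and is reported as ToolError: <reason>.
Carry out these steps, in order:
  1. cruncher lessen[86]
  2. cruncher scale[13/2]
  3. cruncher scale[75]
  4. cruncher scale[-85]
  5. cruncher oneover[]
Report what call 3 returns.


Answer: -41925

Derivation:
Invoking cruncher lessen using x='86', — result: -86.
Calling cruncher scale using x='13/2', → -559.
I invoke cruncher scale using x='75', which returns -41925.
Invoking cruncher scale using x='-85', and get 3563625.
I use cruncher oneover(), yielding 1/3563625.


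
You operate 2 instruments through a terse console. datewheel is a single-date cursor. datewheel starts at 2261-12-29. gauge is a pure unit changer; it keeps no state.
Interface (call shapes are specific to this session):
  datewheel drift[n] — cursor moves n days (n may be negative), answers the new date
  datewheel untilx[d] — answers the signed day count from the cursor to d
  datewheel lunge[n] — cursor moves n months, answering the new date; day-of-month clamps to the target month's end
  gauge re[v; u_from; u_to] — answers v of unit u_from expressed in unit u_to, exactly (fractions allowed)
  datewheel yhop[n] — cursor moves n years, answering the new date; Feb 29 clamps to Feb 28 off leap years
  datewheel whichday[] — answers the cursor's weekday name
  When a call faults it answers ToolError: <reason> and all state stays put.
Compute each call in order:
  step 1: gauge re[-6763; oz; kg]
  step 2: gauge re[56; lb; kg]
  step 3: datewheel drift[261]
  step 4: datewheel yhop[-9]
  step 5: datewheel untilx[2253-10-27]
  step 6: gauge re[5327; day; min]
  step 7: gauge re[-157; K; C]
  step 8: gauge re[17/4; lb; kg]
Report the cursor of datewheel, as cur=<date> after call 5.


Next I call gauge re(v: -6763, u_from: oz, u_to: kg), and get -306764519831/1600000000.
I run gauge re(v: 56, u_from: lb, u_to: kg), → 317514659/12500000.
I run datewheel drift(n: 261), yielding 2262-09-16.
I try datewheel yhop(n: -9), and observe 2253-09-16.
Now I run datewheel untilx(d: 2253-10-27), which returns 41.
I run gauge re(v: 5327, u_from: day, u_to: min): 7670880.
Invoking gauge re(v: -157, u_from: K, u_to: C), — result: -8603/20.
I call gauge re(v: 17/4, u_from: lb, u_to: kg), → 771107029/400000000.

Answer: cur=2253-09-16


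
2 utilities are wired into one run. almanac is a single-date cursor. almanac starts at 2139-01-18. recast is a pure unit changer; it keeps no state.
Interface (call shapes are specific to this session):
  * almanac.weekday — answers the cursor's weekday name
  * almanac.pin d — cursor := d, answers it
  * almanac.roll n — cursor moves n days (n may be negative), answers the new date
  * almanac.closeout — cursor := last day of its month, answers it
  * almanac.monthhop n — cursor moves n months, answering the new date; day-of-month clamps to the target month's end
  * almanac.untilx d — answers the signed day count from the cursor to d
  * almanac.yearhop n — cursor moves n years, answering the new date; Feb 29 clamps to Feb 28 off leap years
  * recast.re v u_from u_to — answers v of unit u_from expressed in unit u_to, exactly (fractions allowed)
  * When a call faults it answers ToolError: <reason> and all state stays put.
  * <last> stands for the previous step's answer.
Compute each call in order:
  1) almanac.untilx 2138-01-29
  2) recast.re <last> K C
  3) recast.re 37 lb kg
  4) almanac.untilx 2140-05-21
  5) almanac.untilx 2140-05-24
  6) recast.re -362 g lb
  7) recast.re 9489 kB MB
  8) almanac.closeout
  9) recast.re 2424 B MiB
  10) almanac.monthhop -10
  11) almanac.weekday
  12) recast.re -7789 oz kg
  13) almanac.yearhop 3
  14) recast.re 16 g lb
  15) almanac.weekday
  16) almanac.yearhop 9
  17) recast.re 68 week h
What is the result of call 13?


Answer: 2141-03-31

Derivation:
I use almanac.untilx on d='2138-01-29': -354.
Invoking recast.re on v='<last>', u_from='K', u_to='C', which returns -12543/20.
Next I call recast.re on v='37', u_from='lb', u_to='kg', and get 1678291769/100000000.
I call almanac.untilx on d='2140-05-21', → 489.
I run almanac.untilx on d='2140-05-24', and get 492.
Using recast.re on v='-362', u_from='g', u_to='lb', — result: -36200000/45359237.
Now I run recast.re on v='9489', u_from='kB', u_to='MB', giving 9489/1000.
I call almanac.closeout: 2139-01-31.
I invoke recast.re on v='2424', u_from='B', u_to='MiB', and get 303/131072.
I run almanac.monthhop on n='-10', — result: 2138-03-31.
I try almanac.weekday(): Monday.
Using recast.re on v='-7789', u_from='oz', u_to='kg': -353303096993/1600000000.
I invoke almanac.yearhop on n='3', which returns 2141-03-31.
I run recast.re on v='16', u_from='g', u_to='lb', — result: 1600000/45359237.
Calling almanac.weekday(), and observe Friday.
I invoke almanac.yearhop on n='9', → 2150-03-31.
Next I call recast.re on v='68', u_from='week', u_to='h', and see 11424.


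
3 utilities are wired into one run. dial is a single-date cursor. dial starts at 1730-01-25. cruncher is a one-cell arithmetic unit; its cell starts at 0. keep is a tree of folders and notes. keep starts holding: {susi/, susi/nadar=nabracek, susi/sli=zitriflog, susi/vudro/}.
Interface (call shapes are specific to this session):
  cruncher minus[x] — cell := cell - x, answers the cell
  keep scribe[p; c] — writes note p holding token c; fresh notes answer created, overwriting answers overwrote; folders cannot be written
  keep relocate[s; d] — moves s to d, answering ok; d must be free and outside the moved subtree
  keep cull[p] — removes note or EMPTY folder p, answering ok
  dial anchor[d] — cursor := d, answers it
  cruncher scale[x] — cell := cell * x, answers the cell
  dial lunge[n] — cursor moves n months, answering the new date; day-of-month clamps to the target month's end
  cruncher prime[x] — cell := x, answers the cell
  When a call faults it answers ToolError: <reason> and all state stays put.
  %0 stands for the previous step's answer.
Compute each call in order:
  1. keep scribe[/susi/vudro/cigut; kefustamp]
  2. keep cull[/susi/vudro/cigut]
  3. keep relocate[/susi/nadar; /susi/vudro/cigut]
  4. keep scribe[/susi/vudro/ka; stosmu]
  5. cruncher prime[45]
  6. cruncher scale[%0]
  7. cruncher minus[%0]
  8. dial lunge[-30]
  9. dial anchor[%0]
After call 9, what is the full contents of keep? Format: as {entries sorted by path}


Answer: {susi/, susi/sli=zitriflog, susi/vudro/, susi/vudro/cigut=nabracek, susi/vudro/ka=stosmu}

Derivation:
% keep scribe(p: /susi/vudro/cigut, c: kefustamp) ~> created
% keep cull(p: /susi/vudro/cigut) ~> ok
% keep relocate(s: /susi/nadar, d: /susi/vudro/cigut) ~> ok
% keep scribe(p: /susi/vudro/ka, c: stosmu) ~> created
% cruncher prime(x: 45) ~> 45
% cruncher scale(x: %0) ~> 2025
% cruncher minus(x: %0) ~> 0
% dial lunge(n: -30) ~> 1727-07-25
% dial anchor(d: %0) ~> 1727-07-25


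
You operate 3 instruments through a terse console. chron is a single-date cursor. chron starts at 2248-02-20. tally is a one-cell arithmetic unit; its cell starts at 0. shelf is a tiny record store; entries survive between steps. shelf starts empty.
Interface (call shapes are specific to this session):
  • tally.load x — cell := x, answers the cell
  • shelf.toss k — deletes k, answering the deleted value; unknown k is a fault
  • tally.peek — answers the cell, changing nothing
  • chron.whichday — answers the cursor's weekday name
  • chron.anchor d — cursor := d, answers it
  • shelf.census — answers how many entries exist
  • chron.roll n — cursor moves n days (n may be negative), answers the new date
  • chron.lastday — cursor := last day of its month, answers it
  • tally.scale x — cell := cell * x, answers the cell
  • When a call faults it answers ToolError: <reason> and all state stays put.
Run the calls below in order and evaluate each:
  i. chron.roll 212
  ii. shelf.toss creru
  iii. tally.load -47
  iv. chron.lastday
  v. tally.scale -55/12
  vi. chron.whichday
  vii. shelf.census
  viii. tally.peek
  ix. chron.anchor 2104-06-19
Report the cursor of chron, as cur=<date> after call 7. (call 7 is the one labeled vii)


Answer: cur=2248-09-30

Derivation:
Do: chron.roll[n→212]
See: 2248-09-19
Do: shelf.toss[k→creru]
See: ToolError: no such key creru
Do: tally.load[x→-47]
See: -47
Do: chron.lastday[]
See: 2248-09-30
Do: tally.scale[x→-55/12]
See: 2585/12
Do: chron.whichday[]
See: Saturday
Do: shelf.census[]
See: 0
Do: tally.peek[]
See: 2585/12
Do: chron.anchor[d→2104-06-19]
See: 2104-06-19


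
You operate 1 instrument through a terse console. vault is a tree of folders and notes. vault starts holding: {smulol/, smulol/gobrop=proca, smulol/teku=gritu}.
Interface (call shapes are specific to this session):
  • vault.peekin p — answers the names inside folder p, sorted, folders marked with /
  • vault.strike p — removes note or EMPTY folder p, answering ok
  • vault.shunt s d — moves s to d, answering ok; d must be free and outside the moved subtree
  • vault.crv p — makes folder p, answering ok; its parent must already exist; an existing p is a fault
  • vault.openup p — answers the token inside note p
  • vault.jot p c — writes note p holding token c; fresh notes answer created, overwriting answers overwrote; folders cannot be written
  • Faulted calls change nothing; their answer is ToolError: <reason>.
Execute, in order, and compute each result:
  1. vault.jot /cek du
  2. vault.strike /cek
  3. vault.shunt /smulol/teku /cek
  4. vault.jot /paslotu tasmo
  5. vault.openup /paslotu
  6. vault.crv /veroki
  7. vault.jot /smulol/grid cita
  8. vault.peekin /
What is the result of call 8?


$ vault.jot /cek du
= created
$ vault.strike /cek
= ok
$ vault.shunt /smulol/teku /cek
= ok
$ vault.jot /paslotu tasmo
= created
$ vault.openup /paslotu
= tasmo
$ vault.crv /veroki
= ok
$ vault.jot /smulol/grid cita
= created
$ vault.peekin /
= [cek, paslotu, smulol/, veroki/]

Answer: [cek, paslotu, smulol/, veroki/]


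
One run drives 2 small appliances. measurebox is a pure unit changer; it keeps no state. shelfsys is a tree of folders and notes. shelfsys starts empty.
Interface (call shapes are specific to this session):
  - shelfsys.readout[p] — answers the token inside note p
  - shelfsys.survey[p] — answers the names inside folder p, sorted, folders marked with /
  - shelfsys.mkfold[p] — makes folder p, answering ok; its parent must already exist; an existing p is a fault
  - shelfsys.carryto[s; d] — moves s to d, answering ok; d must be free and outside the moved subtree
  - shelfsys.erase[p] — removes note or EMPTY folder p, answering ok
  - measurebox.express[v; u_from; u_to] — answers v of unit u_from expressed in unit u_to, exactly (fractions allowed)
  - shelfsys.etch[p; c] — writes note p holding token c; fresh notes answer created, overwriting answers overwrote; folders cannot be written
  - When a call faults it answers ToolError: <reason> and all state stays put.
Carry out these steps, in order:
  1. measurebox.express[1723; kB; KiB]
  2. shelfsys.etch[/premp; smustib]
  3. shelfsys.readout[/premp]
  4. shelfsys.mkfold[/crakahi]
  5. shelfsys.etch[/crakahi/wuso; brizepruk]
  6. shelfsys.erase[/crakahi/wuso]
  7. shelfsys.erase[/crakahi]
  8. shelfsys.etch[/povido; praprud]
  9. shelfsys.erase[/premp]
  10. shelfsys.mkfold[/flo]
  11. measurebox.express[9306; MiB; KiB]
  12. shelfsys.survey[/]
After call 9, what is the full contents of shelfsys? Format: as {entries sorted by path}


Answer: {povido=praprud}

Derivation:
Step: measurebox.express[v=1723; u_from=kB; u_to=KiB]
Result: 215375/128
Step: shelfsys.etch[p=/premp; c=smustib]
Result: created
Step: shelfsys.readout[p=/premp]
Result: smustib
Step: shelfsys.mkfold[p=/crakahi]
Result: ok
Step: shelfsys.etch[p=/crakahi/wuso; c=brizepruk]
Result: created
Step: shelfsys.erase[p=/crakahi/wuso]
Result: ok
Step: shelfsys.erase[p=/crakahi]
Result: ok
Step: shelfsys.etch[p=/povido; c=praprud]
Result: created
Step: shelfsys.erase[p=/premp]
Result: ok
Step: shelfsys.mkfold[p=/flo]
Result: ok
Step: measurebox.express[v=9306; u_from=MiB; u_to=KiB]
Result: 9529344
Step: shelfsys.survey[p=/]
Result: [flo/, povido]


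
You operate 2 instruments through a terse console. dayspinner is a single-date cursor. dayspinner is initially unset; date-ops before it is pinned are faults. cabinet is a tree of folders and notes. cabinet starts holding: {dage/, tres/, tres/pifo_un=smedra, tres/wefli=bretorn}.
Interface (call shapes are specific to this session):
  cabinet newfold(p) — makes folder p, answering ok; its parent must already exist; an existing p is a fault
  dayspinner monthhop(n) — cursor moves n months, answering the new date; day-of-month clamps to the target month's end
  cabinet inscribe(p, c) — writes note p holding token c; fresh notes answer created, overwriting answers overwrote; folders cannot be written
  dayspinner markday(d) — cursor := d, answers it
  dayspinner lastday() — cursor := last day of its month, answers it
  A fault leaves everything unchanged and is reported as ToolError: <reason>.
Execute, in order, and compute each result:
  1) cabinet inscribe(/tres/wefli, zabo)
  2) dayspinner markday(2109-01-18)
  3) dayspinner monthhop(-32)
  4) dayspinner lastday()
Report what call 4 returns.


-> cabinet inscribe(p=/tres/wefli, c=zabo)
<- overwrote
-> dayspinner markday(d=2109-01-18)
<- 2109-01-18
-> dayspinner monthhop(n=-32)
<- 2106-05-18
-> dayspinner lastday()
<- 2106-05-31

Answer: 2106-05-31


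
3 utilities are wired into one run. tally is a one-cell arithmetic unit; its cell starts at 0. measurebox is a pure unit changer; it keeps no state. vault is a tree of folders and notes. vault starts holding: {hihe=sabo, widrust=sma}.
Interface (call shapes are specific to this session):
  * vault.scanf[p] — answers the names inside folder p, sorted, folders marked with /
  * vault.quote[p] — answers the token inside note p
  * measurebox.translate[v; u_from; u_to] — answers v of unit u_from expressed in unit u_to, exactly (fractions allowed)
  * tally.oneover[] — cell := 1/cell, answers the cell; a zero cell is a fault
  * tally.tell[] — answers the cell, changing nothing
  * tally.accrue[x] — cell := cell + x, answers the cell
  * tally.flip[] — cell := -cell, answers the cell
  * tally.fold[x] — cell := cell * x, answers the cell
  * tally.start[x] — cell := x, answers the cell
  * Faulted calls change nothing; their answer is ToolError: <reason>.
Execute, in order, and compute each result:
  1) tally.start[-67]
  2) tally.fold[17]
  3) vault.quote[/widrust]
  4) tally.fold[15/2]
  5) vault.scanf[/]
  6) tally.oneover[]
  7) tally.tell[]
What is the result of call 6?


Do: start[x=-67]
See: -67
Do: fold[x=17]
See: -1139
Do: quote[p=/widrust]
See: sma
Do: fold[x=15/2]
See: -17085/2
Do: scanf[p=/]
See: [hihe, widrust]
Do: oneover[]
See: -2/17085
Do: tell[]
See: -2/17085

Answer: -2/17085


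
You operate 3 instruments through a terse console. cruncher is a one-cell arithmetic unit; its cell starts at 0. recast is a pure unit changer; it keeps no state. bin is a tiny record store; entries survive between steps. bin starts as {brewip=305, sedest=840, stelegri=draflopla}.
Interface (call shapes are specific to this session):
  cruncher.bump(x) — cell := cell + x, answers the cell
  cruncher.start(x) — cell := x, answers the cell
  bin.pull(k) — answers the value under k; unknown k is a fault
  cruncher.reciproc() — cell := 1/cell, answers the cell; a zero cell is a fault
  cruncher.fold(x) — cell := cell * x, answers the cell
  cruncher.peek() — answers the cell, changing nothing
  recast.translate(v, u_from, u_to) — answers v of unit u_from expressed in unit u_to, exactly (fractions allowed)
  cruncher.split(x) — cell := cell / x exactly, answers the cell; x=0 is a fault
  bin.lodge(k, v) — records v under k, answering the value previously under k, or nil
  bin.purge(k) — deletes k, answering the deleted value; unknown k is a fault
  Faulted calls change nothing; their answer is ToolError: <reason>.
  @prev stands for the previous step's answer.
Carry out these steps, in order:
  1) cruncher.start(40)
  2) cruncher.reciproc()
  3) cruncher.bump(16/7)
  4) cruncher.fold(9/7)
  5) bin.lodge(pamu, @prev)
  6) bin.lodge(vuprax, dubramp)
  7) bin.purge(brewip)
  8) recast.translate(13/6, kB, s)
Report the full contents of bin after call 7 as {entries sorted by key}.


Step: cruncher.start[x='40']
Result: 40
Step: cruncher.reciproc[]
Result: 1/40
Step: cruncher.bump[x='16/7']
Result: 647/280
Step: cruncher.fold[x='9/7']
Result: 5823/1960
Step: bin.lodge[k='pamu'; v='@prev']
Result: nil
Step: bin.lodge[k='vuprax'; v='dubramp']
Result: nil
Step: bin.purge[k='brewip']
Result: 305
Step: recast.translate[v='13/6'; u_from='kB'; u_to='s']
Result: ToolError: incompatible units

Answer: {pamu=5823/1960, sedest=840, stelegri=draflopla, vuprax=dubramp}


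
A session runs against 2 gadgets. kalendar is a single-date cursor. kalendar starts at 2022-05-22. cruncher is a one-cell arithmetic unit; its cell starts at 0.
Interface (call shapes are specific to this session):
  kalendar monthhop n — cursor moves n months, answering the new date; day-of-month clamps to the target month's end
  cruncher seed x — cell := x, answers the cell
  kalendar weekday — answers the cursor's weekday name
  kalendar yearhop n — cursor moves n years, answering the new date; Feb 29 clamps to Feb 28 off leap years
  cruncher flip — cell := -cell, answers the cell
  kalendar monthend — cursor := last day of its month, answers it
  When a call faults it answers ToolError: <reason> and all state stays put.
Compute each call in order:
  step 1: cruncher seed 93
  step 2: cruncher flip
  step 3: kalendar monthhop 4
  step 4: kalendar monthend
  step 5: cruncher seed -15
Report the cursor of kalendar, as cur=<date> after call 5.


% cruncher seed x=93
[out] 93
% cruncher flip
[out] -93
% kalendar monthhop n=4
[out] 2022-09-22
% kalendar monthend
[out] 2022-09-30
% cruncher seed x=-15
[out] -15

Answer: cur=2022-09-30


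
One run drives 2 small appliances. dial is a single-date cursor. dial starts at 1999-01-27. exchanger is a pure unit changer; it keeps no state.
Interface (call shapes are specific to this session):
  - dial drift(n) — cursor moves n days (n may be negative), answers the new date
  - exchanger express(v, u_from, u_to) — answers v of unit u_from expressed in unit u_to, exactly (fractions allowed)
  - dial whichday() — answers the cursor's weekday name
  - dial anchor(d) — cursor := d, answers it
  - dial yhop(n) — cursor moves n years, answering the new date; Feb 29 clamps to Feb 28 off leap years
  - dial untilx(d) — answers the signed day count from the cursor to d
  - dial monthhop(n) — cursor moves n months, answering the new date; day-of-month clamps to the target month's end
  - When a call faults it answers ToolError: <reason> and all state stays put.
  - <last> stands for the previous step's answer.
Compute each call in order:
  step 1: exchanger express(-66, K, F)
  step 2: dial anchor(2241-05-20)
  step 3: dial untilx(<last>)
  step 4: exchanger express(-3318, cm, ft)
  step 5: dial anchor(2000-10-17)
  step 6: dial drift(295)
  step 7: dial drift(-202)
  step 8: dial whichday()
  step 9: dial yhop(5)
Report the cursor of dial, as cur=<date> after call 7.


I call exchanger express using v: -66, u_from: K, u_to: F, which returns -57847/100.
Invoking dial anchor using d: 2241-05-20, which returns 2241-05-20.
I invoke dial untilx using d: <last>, and get 0.
Next I call exchanger express using v: -3318, u_from: cm, u_to: ft: -13825/127.
I run dial anchor using d: 2000-10-17, and see 2000-10-17.
Now I run dial drift using n: 295, — result: 2001-08-08.
Then dial drift using n: -202, → 2001-01-18.
I invoke dial whichday(): Thursday.
Next I call dial yhop using n: 5, and see 2006-01-18.

Answer: cur=2001-01-18


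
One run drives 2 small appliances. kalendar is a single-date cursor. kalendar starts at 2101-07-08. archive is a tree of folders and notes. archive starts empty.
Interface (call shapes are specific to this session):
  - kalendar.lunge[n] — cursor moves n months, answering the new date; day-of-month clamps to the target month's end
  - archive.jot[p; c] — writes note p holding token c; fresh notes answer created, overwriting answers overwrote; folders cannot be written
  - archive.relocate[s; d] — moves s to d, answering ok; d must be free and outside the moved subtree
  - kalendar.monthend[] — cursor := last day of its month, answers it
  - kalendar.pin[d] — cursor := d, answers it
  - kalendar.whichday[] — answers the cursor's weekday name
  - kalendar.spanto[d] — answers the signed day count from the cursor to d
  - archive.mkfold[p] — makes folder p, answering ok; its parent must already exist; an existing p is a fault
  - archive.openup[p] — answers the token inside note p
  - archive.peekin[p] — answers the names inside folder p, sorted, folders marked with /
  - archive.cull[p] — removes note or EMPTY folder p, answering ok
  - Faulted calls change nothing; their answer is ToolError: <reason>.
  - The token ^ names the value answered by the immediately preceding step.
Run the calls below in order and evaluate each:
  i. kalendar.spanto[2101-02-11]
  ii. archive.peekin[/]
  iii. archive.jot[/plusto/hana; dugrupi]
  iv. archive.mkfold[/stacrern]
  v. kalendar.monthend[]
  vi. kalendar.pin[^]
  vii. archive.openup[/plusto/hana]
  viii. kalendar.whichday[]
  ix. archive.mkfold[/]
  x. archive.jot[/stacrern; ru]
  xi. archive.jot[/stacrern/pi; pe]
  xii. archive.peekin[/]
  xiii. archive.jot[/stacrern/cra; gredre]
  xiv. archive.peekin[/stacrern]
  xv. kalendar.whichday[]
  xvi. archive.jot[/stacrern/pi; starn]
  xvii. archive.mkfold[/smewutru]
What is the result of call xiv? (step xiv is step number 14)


Answer: [cra, pi]

Derivation:
Step: spanto[d: 2101-02-11]
Result: -147
Step: peekin[p: /]
Result: []
Step: jot[p: /plusto/hana; c: dugrupi]
Result: ToolError: no parent
Step: mkfold[p: /stacrern]
Result: ok
Step: monthend[]
Result: 2101-07-31
Step: pin[d: ^]
Result: 2101-07-31
Step: openup[p: /plusto/hana]
Result: ToolError: not found
Step: whichday[]
Result: Sunday
Step: mkfold[p: /]
Result: ToolError: exists
Step: jot[p: /stacrern; c: ru]
Result: ToolError: is a directory
Step: jot[p: /stacrern/pi; c: pe]
Result: created
Step: peekin[p: /]
Result: [stacrern/]
Step: jot[p: /stacrern/cra; c: gredre]
Result: created
Step: peekin[p: /stacrern]
Result: [cra, pi]
Step: whichday[]
Result: Sunday
Step: jot[p: /stacrern/pi; c: starn]
Result: overwrote
Step: mkfold[p: /smewutru]
Result: ok


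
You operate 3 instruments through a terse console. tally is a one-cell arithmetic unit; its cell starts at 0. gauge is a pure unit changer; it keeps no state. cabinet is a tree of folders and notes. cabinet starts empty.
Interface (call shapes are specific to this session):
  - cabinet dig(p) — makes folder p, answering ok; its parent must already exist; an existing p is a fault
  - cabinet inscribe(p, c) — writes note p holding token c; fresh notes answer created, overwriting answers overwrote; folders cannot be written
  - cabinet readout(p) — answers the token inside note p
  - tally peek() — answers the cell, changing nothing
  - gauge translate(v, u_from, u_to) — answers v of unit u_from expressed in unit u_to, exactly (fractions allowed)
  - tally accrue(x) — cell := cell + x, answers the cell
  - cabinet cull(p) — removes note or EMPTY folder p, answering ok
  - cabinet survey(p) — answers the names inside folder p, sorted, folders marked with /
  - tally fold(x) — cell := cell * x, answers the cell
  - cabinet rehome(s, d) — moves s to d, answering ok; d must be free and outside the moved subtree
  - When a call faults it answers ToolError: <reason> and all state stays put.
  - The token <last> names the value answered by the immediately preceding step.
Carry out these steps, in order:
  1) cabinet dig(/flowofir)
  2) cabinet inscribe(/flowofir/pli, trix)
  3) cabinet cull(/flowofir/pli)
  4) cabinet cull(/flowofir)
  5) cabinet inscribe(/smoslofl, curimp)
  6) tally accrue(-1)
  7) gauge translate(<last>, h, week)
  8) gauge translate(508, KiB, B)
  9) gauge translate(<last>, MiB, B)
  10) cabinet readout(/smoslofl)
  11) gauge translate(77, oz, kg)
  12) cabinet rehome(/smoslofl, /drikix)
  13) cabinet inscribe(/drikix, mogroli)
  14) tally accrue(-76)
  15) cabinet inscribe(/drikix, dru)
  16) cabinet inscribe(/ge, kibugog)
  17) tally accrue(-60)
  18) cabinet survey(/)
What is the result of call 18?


~$ cabinet dig p=/flowofir
  ok
~$ cabinet inscribe p=/flowofir/pli c=trix
  created
~$ cabinet cull p=/flowofir/pli
  ok
~$ cabinet cull p=/flowofir
  ok
~$ cabinet inscribe p=/smoslofl c=curimp
  created
~$ tally accrue x=-1
  -1
~$ gauge translate v=<last> u_from=h u_to=week
  -1/168
~$ gauge translate v=508 u_from=KiB u_to=B
  520192
~$ gauge translate v=<last> u_from=MiB u_to=B
  545460846592
~$ cabinet readout p=/smoslofl
  curimp
~$ gauge translate v=77 u_from=oz u_to=kg
  3492661249/1600000000
~$ cabinet rehome s=/smoslofl d=/drikix
  ok
~$ cabinet inscribe p=/drikix c=mogroli
  overwrote
~$ tally accrue x=-76
  -77
~$ cabinet inscribe p=/drikix c=dru
  overwrote
~$ cabinet inscribe p=/ge c=kibugog
  created
~$ tally accrue x=-60
  -137
~$ cabinet survey p=/
  [drikix, ge]

Answer: [drikix, ge]


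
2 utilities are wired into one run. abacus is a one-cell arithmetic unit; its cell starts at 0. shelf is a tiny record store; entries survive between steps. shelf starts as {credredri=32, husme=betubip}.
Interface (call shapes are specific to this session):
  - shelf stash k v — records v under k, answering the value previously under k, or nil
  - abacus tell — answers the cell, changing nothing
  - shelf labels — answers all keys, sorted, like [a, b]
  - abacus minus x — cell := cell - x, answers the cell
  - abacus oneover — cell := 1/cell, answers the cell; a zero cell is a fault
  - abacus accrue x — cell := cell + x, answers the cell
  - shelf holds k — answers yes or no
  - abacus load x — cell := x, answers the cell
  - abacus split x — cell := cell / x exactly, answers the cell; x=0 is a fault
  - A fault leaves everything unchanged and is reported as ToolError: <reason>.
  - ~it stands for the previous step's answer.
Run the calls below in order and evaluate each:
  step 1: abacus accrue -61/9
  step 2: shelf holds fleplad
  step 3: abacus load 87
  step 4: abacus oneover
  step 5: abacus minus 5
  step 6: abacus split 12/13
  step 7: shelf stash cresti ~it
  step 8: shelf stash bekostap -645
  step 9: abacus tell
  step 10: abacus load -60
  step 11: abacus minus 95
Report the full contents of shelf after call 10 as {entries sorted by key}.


→ abacus accrue(x→-61/9)
← -61/9
→ shelf holds(k→fleplad)
← no
→ abacus load(x→87)
← 87
→ abacus oneover()
← 1/87
→ abacus minus(x→5)
← -434/87
→ abacus split(x→12/13)
← -2821/522
→ shelf stash(k→cresti, v→~it)
← nil
→ shelf stash(k→bekostap, v→-645)
← nil
→ abacus tell()
← -2821/522
→ abacus load(x→-60)
← -60
→ abacus minus(x→95)
← -155

Answer: {bekostap=-645, credredri=32, cresti=-2821/522, husme=betubip}
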